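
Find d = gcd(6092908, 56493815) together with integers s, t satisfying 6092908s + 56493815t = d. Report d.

Repeated division:
56493815 = 9·6092908 + 1657643
6092908 = 3·1657643 + 1119979
1657643 = 1·1119979 + 537664
1119979 = 2·537664 + 44651
537664 = 12·44651 + 1852
44651 = 24·1852 + 203
1852 = 9·203 + 25
203 = 8·25 + 3
25 = 8·3 + 1
3 = 3·1 + 0
gcd(6092908, 56493815) = 1.
Back-substituting:
1 = 25 − 8·3
1 = −8·203 + 65·25
1 = 65·1852 − 593·203
1 = −593·44651 + 14297·1852
1 = 14297·537664 − 172157·44651
1 = −172157·1119979 + 358611·537664
1 = 358611·1657643 − 530768·1119979
1 = −530768·6092908 + 1950915·1657643
1 = 1950915·56493815 − 18089003·6092908
So 1 = (1950915)·56493815 + (-18089003)·6092908.

1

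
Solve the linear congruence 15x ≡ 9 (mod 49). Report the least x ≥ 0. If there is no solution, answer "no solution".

30

First find gcd(15, 49):
49 = 3·15 + 4
15 = 3·4 + 3
4 = 1·3 + 1
3 = 3·1 + 0
gcd = 1, so a unique solution mod 49 exists.
Back-substitute for the Bézout coefficients:
1 = 4 − 3
1 = −15 + 4·4
1 = 4·49 − 13·15
So 15·(-13) ≡ 1 (mod 49), giving 15⁻¹ ≡ 36.
x ≡ 15⁻¹·9 ≡ 36·9 ≡ 30 (mod 49).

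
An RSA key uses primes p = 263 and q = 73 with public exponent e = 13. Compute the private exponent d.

17413

φ(n) = (p−1)(q−1) = 262·72 = 18864.
Need d with 13·d ≡ 1 (mod 18864). Apply the extended Euclidean algorithm:
18864 = 1451*13 + 1
13 = 13*1 + 0
Back-substitute:
1 = 18864 − 1451·13
So 13·(-1451) ≡ 1 (mod 18864), hence d ≡ -1451 ≡ 17413 (mod 18864).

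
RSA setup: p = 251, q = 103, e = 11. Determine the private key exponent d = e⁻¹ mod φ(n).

11591

φ(n) = (p−1)(q−1) = 250·102 = 25500.
Need d with 11·d ≡ 1 (mod 25500). Apply the extended Euclidean algorithm:
25500 = 2318·11 + 2
11 = 5·2 + 1
2 = 2·1 + 0
Back-substitute:
1 = 11 − 5·2
1 = −5·25500 + 11591·11
So 11·11591 ≡ 1 (mod 25500), hence d = 11591.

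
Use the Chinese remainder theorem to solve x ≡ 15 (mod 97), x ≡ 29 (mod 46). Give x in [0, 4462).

Write x = 15 + 97·k. Then 97·k ≡ 29 − 15 ≡ 14 (mod 46).
Need 97⁻¹ mod 46. Extended Euclid on (46, 5):
46 = 9·5 + 1
5 = 5·1 + 0
Back-substitute:
1 = 46 − 9·5
97⁻¹ ≡ 37 (mod 46), so k ≡ 37·14 ≡ 12 (mod 46).
x = 15 + 97·12 = 1179.

1179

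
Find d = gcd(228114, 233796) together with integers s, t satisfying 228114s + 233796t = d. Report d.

Repeated division:
233796 = 1×228114 + 5682
228114 = 40×5682 + 834
5682 = 6×834 + 678
834 = 1×678 + 156
678 = 4×156 + 54
156 = 2×54 + 48
54 = 1×48 + 6
48 = 8×6 + 0
gcd(228114, 233796) = 6.
Express as a combination:
6 = 54 − 48
6 = −156 + 3·54
6 = 3·678 − 13·156
6 = −13·834 + 16·678
6 = 16·5682 − 109·834
6 = −109·228114 + 4376·5682
6 = 4376·233796 − 4485·228114
So 6 = (4376)·233796 + (-4485)·228114.

6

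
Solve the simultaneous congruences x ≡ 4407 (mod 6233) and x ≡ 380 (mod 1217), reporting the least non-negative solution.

6549057

Write x = 4407 + 6233·k. Then 6233·k ≡ 380 − 4407 ≡ 841 (mod 1217).
Need 6233⁻¹ mod 1217. Extended Euclid on (1217, 148):
1217 = 8×148 + 33
148 = 4×33 + 16
33 = 2×16 + 1
16 = 16×1 + 0
Back-substitute:
1 = 33 − 2·16
1 = −2·148 + 9·33
1 = 9·1217 − 74·148
6233⁻¹ ≡ 1143 (mod 1217), so k ≡ 1143·841 ≡ 1050 (mod 1217).
x = 4407 + 6233·1050 = 6549057.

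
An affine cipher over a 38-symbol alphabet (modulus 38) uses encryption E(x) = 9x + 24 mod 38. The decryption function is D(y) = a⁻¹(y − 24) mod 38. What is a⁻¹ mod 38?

Apply the Euclidean algorithm to 38 and 9:
38 = 4×9 + 2
9 = 4×2 + 1
2 = 2×1 + 0
gcd = 1, so the inverse exists. Back-substitute:
1 = 9 − 4·2
1 = −4·38 + 17·9
So 9·17 ≡ 1 (mod 38).

17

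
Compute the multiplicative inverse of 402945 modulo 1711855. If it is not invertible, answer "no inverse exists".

Compute gcd(402945, 1711855):
1711855 = 4·402945 + 100075
402945 = 4·100075 + 2645
100075 = 37·2645 + 2210
2645 = 1·2210 + 435
2210 = 5·435 + 35
435 = 12·35 + 15
35 = 2·15 + 5
15 = 3·5 + 0
gcd(402945, 1711855) = 5 ≠ 1, so 402945 has no multiplicative inverse modulo 1711855.

no inverse exists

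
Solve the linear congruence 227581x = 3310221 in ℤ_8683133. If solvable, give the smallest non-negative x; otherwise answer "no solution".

1929960

First find gcd(227581, 8683133):
8683133 = 38*227581 + 35055
227581 = 6*35055 + 17251
35055 = 2*17251 + 553
17251 = 31*553 + 108
553 = 5*108 + 13
108 = 8*13 + 4
13 = 3*4 + 1
4 = 4*1 + 0
gcd = 1, so a unique solution mod 8683133 exists.
Back-substitute for the Bézout coefficients:
1 = 13 − 3·4
1 = −3·108 + 25·13
1 = 25·553 − 128·108
1 = −128·17251 + 3993·553
1 = 3993·35055 − 8114·17251
1 = −8114·227581 + 52677·35055
1 = 52677·8683133 − 2009840·227581
So 227581·(-2009840) ≡ 1 (mod 8683133), giving 227581⁻¹ ≡ 6673293.
x ≡ 227581⁻¹·3310221 ≡ 6673293·3310221 ≡ 1929960 (mod 8683133).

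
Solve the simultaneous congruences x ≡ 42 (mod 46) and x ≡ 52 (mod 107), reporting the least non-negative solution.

Write x = 42 + 46·k. Then 46·k ≡ 52 − 42 ≡ 10 (mod 107).
Need 46⁻¹ mod 107. Extended Euclid on (107, 46):
107 = 2*46 + 15
46 = 3*15 + 1
15 = 15*1 + 0
Back-substitute:
1 = 46 − 3·15
1 = −3·107 + 7·46
46⁻¹ ≡ 7 (mod 107), so k ≡ 7·10 ≡ 70 (mod 107).
x = 42 + 46·70 = 3262.

3262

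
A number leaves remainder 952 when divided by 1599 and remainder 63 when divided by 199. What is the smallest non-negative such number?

116080

Write x = 952 + 1599·k. Then 1599·k ≡ 63 − 952 ≡ 106 (mod 199).
Need 1599⁻¹ mod 199. Extended Euclid on (199, 7):
199 = 28·7 + 3
7 = 2·3 + 1
3 = 3·1 + 0
Back-substitute:
1 = 7 − 2·3
1 = −2·199 + 57·7
1599⁻¹ ≡ 57 (mod 199), so k ≡ 57·106 ≡ 72 (mod 199).
x = 952 + 1599·72 = 116080.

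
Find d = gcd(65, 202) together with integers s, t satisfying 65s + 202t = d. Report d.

1

Apply Euclid's algorithm to 202 and 65:
202 = 3×65 + 7
65 = 9×7 + 2
7 = 3×2 + 1
2 = 2×1 + 0
gcd(65, 202) = 1.
Express as a combination:
1 = 7 − 3·2
1 = −3·65 + 28·7
1 = 28·202 − 87·65
So 1 = (28)·202 + (-87)·65.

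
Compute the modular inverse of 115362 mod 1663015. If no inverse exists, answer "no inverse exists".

gcd(1663015, 115362) by repeated division:
1663015 = 14*115362 + 47947
115362 = 2*47947 + 19468
47947 = 2*19468 + 9011
19468 = 2*9011 + 1446
9011 = 6*1446 + 335
1446 = 4*335 + 106
335 = 3*106 + 17
106 = 6*17 + 4
17 = 4*4 + 1
4 = 4*1 + 0
Since gcd(115362, 1663015) = 1, back-substitute to write 1 as a combination:
1 = 17 − 4·4
1 = −4·106 + 25·17
1 = 25·335 − 79·106
1 = −79·1446 + 341·335
1 = 341·9011 − 2125·1446
1 = −2125·19468 + 4591·9011
1 = 4591·47947 − 11307·19468
1 = −11307·115362 + 27205·47947
1 = 27205·1663015 − 392177·115362
So 115362·(-392177) ≡ 1 (mod 1663015), and -392177 ≡ 1270838 (mod 1663015).

1270838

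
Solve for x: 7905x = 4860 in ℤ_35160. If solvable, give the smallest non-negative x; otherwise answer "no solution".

First find gcd(7905, 35160):
35160 = 4·7905 + 3540
7905 = 2·3540 + 825
3540 = 4·825 + 240
825 = 3·240 + 105
240 = 2·105 + 30
105 = 3·30 + 15
30 = 2·15 + 0
gcd = 15 and 15 | 4860, so solutions exist. Divide through by 15: 527x ≡ 324 (mod 2344).
Now find 527⁻¹ mod 2344:
2344 = 4*527 + 236
527 = 2*236 + 55
236 = 4*55 + 16
55 = 3*16 + 7
16 = 2*7 + 2
7 = 3*2 + 1
2 = 2*1 + 0
Back-substitute:
1 = 7 − 3·2
1 = −3·16 + 7·7
1 = 7·55 − 24·16
1 = −24·236 + 103·55
1 = 103·527 − 230·236
1 = −230·2344 + 1023·527
So 527⁻¹ ≡ 1023 (mod 2344).
Then x ≡ 1023·324 ≡ 948 (mod 2344); the smallest non-negative solution is x = 948.

948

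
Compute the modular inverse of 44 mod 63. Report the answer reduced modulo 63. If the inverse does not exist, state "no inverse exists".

Run Euclid on (63, 44):
63 = 1*44 + 19
44 = 2*19 + 6
19 = 3*6 + 1
6 = 6*1 + 0
gcd = 1, so the inverse exists. Back-substitute:
1 = 19 − 3·6
1 = −3·44 + 7·19
1 = 7·63 − 10·44
So 44·(-10) ≡ 1 (mod 63), and -10 ≡ 53 (mod 63).

53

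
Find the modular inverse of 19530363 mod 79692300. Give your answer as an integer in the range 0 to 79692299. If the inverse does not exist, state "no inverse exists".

Compute gcd(19530363, 79692300):
79692300 = 4*19530363 + 1570848
19530363 = 12*1570848 + 680187
1570848 = 2*680187 + 210474
680187 = 3*210474 + 48765
210474 = 4*48765 + 15414
48765 = 3*15414 + 2523
15414 = 6*2523 + 276
2523 = 9*276 + 39
276 = 7*39 + 3
39 = 13*3 + 0
The gcd is 3, not 1, hence no inverse exists.

no inverse exists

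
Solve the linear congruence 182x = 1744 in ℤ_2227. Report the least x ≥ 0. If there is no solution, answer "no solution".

First find gcd(182, 2227):
2227 = 12×182 + 43
182 = 4×43 + 10
43 = 4×10 + 3
10 = 3×3 + 1
3 = 3×1 + 0
gcd = 1, so a unique solution mod 2227 exists.
Back-substitute for the Bézout coefficients:
1 = 10 − 3·3
1 = −3·43 + 13·10
1 = 13·182 − 55·43
1 = −55·2227 + 673·182
So 182·(673) ≡ 1 (mod 2227), giving 182⁻¹ ≡ 673.
x ≡ 182⁻¹·1744 ≡ 673·1744 ≡ 83 (mod 2227).

83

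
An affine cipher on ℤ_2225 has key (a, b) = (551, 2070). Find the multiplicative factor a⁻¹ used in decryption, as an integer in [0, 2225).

1801

Run Euclid on (2225, 551):
2225 = 4×551 + 21
551 = 26×21 + 5
21 = 4×5 + 1
5 = 5×1 + 0
Since gcd(551, 2225) = 1, back-substitute to write 1 as a combination:
1 = 21 − 4·5
1 = −4·551 + 105·21
1 = 105·2225 − 424·551
So 551·(-424) ≡ 1 (mod 2225), and -424 ≡ 1801 (mod 2225).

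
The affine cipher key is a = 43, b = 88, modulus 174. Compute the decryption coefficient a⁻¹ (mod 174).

85

Extended Euclidean algorithm:
174 = 4·43 + 2
43 = 21·2 + 1
2 = 2·1 + 0
Since gcd(43, 174) = 1, back-substitute to write 1 as a combination:
1 = 43 − 21·2
1 = −21·174 + 85·43
So 43·85 ≡ 1 (mod 174).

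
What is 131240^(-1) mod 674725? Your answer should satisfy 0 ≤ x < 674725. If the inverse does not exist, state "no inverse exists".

no inverse exists

Euclidean algorithm on 674725, 131240:
674725 = 5*131240 + 18525
131240 = 7*18525 + 1565
18525 = 11*1565 + 1310
1565 = 1*1310 + 255
1310 = 5*255 + 35
255 = 7*35 + 10
35 = 3*10 + 5
10 = 2*5 + 0
The gcd is 5, not 1, hence no inverse exists.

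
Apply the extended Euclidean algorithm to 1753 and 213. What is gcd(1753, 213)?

1

Euclidean algorithm:
1753 = 8*213 + 49
213 = 4*49 + 17
49 = 2*17 + 15
17 = 1*15 + 2
15 = 7*2 + 1
2 = 2*1 + 0
gcd(1753, 213) = 1.
Working backward:
1 = 15 − 7·2
1 = −7·17 + 8·15
1 = 8·49 − 23·17
1 = −23·213 + 100·49
1 = 100·1753 − 823·213
So 1 = (100)·1753 + (-823)·213.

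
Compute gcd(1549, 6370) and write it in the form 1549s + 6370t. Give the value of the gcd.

1

Euclidean algorithm:
6370 = 4×1549 + 174
1549 = 8×174 + 157
174 = 1×157 + 17
157 = 9×17 + 4
17 = 4×4 + 1
4 = 4×1 + 0
gcd(1549, 6370) = 1.
Express as a combination:
1 = 17 − 4·4
1 = −4·157 + 37·17
1 = 37·174 − 41·157
1 = −41·1549 + 365·174
1 = 365·6370 − 1501·1549
So 1 = (365)·6370 + (-1501)·1549.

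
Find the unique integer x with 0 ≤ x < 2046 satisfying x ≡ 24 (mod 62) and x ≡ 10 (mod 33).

1264

Write x = 24 + 62·k. Then 62·k ≡ 10 − 24 ≡ 19 (mod 33).
Need 62⁻¹ mod 33. Extended Euclid on (33, 29):
33 = 1×29 + 4
29 = 7×4 + 1
4 = 4×1 + 0
Back-substitute:
1 = 29 − 7·4
1 = −7·33 + 8·29
62⁻¹ ≡ 8 (mod 33), so k ≡ 8·19 ≡ 20 (mod 33).
x = 24 + 62·20 = 1264.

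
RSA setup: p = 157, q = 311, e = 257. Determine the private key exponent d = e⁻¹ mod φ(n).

φ(n) = (p−1)(q−1) = 156·310 = 48360.
Need d with 257·d ≡ 1 (mod 48360). Apply the extended Euclidean algorithm:
48360 = 188*257 + 44
257 = 5*44 + 37
44 = 1*37 + 7
37 = 5*7 + 2
7 = 3*2 + 1
2 = 2*1 + 0
Back-substitute:
1 = 7 − 3·2
1 = −3·37 + 16·7
1 = 16·44 − 19·37
1 = −19·257 + 111·44
1 = 111·48360 − 20887·257
So 257·(-20887) ≡ 1 (mod 48360), hence d ≡ -20887 ≡ 27473 (mod 48360).

27473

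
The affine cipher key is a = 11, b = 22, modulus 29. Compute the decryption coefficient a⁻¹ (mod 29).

8

Run Euclid on (29, 11):
29 = 2·11 + 7
11 = 1·7 + 4
7 = 1·4 + 3
4 = 1·3 + 1
3 = 3·1 + 0
Since gcd(11, 29) = 1, back-substitute to write 1 as a combination:
1 = 4 − 3
1 = −7 + 2·4
1 = 2·11 − 3·7
1 = −3·29 + 8·11
So 11·8 ≡ 1 (mod 29).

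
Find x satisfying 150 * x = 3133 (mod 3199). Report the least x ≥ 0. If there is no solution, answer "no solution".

1791

First find gcd(150, 3199):
3199 = 21*150 + 49
150 = 3*49 + 3
49 = 16*3 + 1
3 = 3*1 + 0
gcd = 1, so a unique solution mod 3199 exists.
Back-substitute for the Bézout coefficients:
1 = 49 − 16·3
1 = −16·150 + 49·49
1 = 49·3199 − 1045·150
So 150·(-1045) ≡ 1 (mod 3199), giving 150⁻¹ ≡ 2154.
x ≡ 150⁻¹·3133 ≡ 2154·3133 ≡ 1791 (mod 3199).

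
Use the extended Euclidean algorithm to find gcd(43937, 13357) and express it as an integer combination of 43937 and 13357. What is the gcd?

1

Repeated division:
43937 = 3×13357 + 3866
13357 = 3×3866 + 1759
3866 = 2×1759 + 348
1759 = 5×348 + 19
348 = 18×19 + 6
19 = 3×6 + 1
6 = 6×1 + 0
gcd(43937, 13357) = 1.
Back-substituting:
1 = 19 − 3·6
1 = −3·348 + 55·19
1 = 55·1759 − 278·348
1 = −278·3866 + 611·1759
1 = 611·13357 − 2111·3866
1 = −2111·43937 + 6944·13357
So 1 = (-2111)·43937 + (6944)·13357.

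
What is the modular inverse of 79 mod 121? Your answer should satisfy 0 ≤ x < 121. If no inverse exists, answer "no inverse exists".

Run Euclid on (121, 79):
121 = 1×79 + 42
79 = 1×42 + 37
42 = 1×37 + 5
37 = 7×5 + 2
5 = 2×2 + 1
2 = 2×1 + 0
Since gcd(79, 121) = 1, back-substitute to write 1 as a combination:
1 = 5 − 2·2
1 = −2·37 + 15·5
1 = 15·42 − 17·37
1 = −17·79 + 32·42
1 = 32·121 − 49·79
Thus 79·(-49) ≡ 1 (mod 121); reducing, -49 mod 121 = 72.

72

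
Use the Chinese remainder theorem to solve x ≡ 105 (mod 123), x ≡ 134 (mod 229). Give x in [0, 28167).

23721

Write x = 105 + 123·k. Then 123·k ≡ 134 − 105 ≡ 29 (mod 229).
Need 123⁻¹ mod 229. Extended Euclid on (229, 123):
229 = 1·123 + 106
123 = 1·106 + 17
106 = 6·17 + 4
17 = 4·4 + 1
4 = 4·1 + 0
Back-substitute:
1 = 17 − 4·4
1 = −4·106 + 25·17
1 = 25·123 − 29·106
1 = −29·229 + 54·123
123⁻¹ ≡ 54 (mod 229), so k ≡ 54·29 ≡ 192 (mod 229).
x = 105 + 123·192 = 23721.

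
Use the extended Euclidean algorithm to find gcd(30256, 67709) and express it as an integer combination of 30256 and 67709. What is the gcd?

1

Euclidean algorithm:
67709 = 2·30256 + 7197
30256 = 4·7197 + 1468
7197 = 4·1468 + 1325
1468 = 1·1325 + 143
1325 = 9·143 + 38
143 = 3·38 + 29
38 = 1·29 + 9
29 = 3·9 + 2
9 = 4·2 + 1
2 = 2·1 + 0
gcd(30256, 67709) = 1.
Back-substituting:
1 = 9 − 4·2
1 = −4·29 + 13·9
1 = 13·38 − 17·29
1 = −17·143 + 64·38
1 = 64·1325 − 593·143
1 = −593·1468 + 657·1325
1 = 657·7197 − 3221·1468
1 = −3221·30256 + 13541·7197
1 = 13541·67709 − 30303·30256
So 1 = (13541)·67709 + (-30303)·30256.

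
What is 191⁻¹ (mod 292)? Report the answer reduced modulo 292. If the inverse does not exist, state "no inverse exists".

Run Euclid on (292, 191):
292 = 1×191 + 101
191 = 1×101 + 90
101 = 1×90 + 11
90 = 8×11 + 2
11 = 5×2 + 1
2 = 2×1 + 0
Since gcd(191, 292) = 1, back-substitute to write 1 as a combination:
1 = 11 − 5·2
1 = −5·90 + 41·11
1 = 41·101 − 46·90
1 = −46·191 + 87·101
1 = 87·292 − 133·191
So 191·(-133) ≡ 1 (mod 292), and -133 ≡ 159 (mod 292).

159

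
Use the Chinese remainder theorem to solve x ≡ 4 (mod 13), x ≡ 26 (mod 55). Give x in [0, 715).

576

Write x = 4 + 13·k. Then 13·k ≡ 26 − 4 ≡ 22 (mod 55).
Need 13⁻¹ mod 55. Extended Euclid on (55, 13):
55 = 4·13 + 3
13 = 4·3 + 1
3 = 3·1 + 0
Back-substitute:
1 = 13 − 4·3
1 = −4·55 + 17·13
13⁻¹ ≡ 17 (mod 55), so k ≡ 17·22 ≡ 44 (mod 55).
x = 4 + 13·44 = 576.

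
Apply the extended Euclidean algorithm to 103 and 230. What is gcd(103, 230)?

1

Euclidean algorithm:
230 = 2*103 + 24
103 = 4*24 + 7
24 = 3*7 + 3
7 = 2*3 + 1
3 = 3*1 + 0
gcd(103, 230) = 1.
Working backward:
1 = 7 − 2·3
1 = −2·24 + 7·7
1 = 7·103 − 30·24
1 = −30·230 + 67·103
So 1 = (-30)·230 + (67)·103.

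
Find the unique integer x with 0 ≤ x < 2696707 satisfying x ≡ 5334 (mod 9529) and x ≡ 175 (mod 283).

214972

Write x = 5334 + 9529·k. Then 9529·k ≡ 175 − 5334 ≡ 218 (mod 283).
Need 9529⁻¹ mod 283. Extended Euclid on (283, 190):
283 = 1*190 + 93
190 = 2*93 + 4
93 = 23*4 + 1
4 = 4*1 + 0
Back-substitute:
1 = 93 − 23·4
1 = −23·190 + 47·93
1 = 47·283 − 70·190
9529⁻¹ ≡ 213 (mod 283), so k ≡ 213·218 ≡ 22 (mod 283).
x = 5334 + 9529·22 = 214972.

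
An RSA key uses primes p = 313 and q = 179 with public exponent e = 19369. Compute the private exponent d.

φ(n) = (p−1)(q−1) = 312·178 = 55536.
Need d with 19369·d ≡ 1 (mod 55536). Apply the extended Euclidean algorithm:
55536 = 2*19369 + 16798
19369 = 1*16798 + 2571
16798 = 6*2571 + 1372
2571 = 1*1372 + 1199
1372 = 1*1199 + 173
1199 = 6*173 + 161
173 = 1*161 + 12
161 = 13*12 + 5
12 = 2*5 + 2
5 = 2*2 + 1
2 = 2*1 + 0
Back-substitute:
1 = 5 − 2·2
1 = −2·12 + 5·5
1 = 5·161 − 67·12
1 = −67·173 + 72·161
1 = 72·1199 − 499·173
1 = −499·1372 + 571·1199
1 = 571·2571 − 1070·1372
1 = −1070·16798 + 6991·2571
1 = 6991·19369 − 8061·16798
1 = −8061·55536 + 23113·19369
So 19369·23113 ≡ 1 (mod 55536), hence d = 23113.

23113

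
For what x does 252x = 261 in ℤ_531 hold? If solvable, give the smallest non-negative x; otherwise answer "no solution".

First find gcd(252, 531):
531 = 2×252 + 27
252 = 9×27 + 9
27 = 3×9 + 0
gcd = 9 and 9 | 261, so solutions exist. Divide through by 9: 28x ≡ 29 (mod 59).
Now find 28⁻¹ mod 59:
59 = 2·28 + 3
28 = 9·3 + 1
3 = 3·1 + 0
Back-substitute:
1 = 28 − 9·3
1 = −9·59 + 19·28
So 28⁻¹ ≡ 19 (mod 59).
Then x ≡ 19·29 ≡ 20 (mod 59); the smallest non-negative solution is x = 20.

20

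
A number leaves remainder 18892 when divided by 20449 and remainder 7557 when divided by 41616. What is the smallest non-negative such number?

Write x = 18892 + 20449·k. Then 20449·k ≡ 7557 − 18892 ≡ 30281 (mod 41616).
Need 20449⁻¹ mod 41616. Extended Euclid on (41616, 20449):
41616 = 2·20449 + 718
20449 = 28·718 + 345
718 = 2·345 + 28
345 = 12·28 + 9
28 = 3·9 + 1
9 = 9·1 + 0
Back-substitute:
1 = 28 − 3·9
1 = −3·345 + 37·28
1 = 37·718 − 77·345
1 = −77·20449 + 2193·718
1 = 2193·41616 − 4463·20449
20449⁻¹ ≡ 37153 (mod 41616), so k ≡ 37153·30281 ≡ 24665 (mod 41616).
x = 18892 + 20449·24665 = 504393477.

504393477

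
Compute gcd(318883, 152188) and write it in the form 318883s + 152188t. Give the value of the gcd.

1

Euclidean algorithm:
318883 = 2*152188 + 14507
152188 = 10*14507 + 7118
14507 = 2*7118 + 271
7118 = 26*271 + 72
271 = 3*72 + 55
72 = 1*55 + 17
55 = 3*17 + 4
17 = 4*4 + 1
4 = 4*1 + 0
gcd(318883, 152188) = 1.
Express as a combination:
1 = 17 − 4·4
1 = −4·55 + 13·17
1 = 13·72 − 17·55
1 = −17·271 + 64·72
1 = 64·7118 − 1681·271
1 = −1681·14507 + 3426·7118
1 = 3426·152188 − 35941·14507
1 = −35941·318883 + 75308·152188
So 1 = (-35941)·318883 + (75308)·152188.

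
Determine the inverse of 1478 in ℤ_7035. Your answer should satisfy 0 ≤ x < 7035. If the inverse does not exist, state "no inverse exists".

3032

gcd(7035, 1478) by repeated division:
7035 = 4×1478 + 1123
1478 = 1×1123 + 355
1123 = 3×355 + 58
355 = 6×58 + 7
58 = 8×7 + 2
7 = 3×2 + 1
2 = 2×1 + 0
Since gcd(1478, 7035) = 1, back-substitute to write 1 as a combination:
1 = 7 − 3·2
1 = −3·58 + 25·7
1 = 25·355 − 153·58
1 = −153·1123 + 484·355
1 = 484·1478 − 637·1123
1 = −637·7035 + 3032·1478
So 1478·3032 ≡ 1 (mod 7035).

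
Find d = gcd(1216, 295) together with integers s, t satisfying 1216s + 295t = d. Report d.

Euclidean algorithm:
1216 = 4×295 + 36
295 = 8×36 + 7
36 = 5×7 + 1
7 = 7×1 + 0
gcd(1216, 295) = 1.
Working backward:
1 = 36 − 5·7
1 = −5·295 + 41·36
1 = 41·1216 − 169·295
So 1 = (41)·1216 + (-169)·295.

1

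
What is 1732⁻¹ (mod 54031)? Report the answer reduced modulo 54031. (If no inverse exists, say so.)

8766

gcd(54031, 1732) by repeated division:
54031 = 31*1732 + 339
1732 = 5*339 + 37
339 = 9*37 + 6
37 = 6*6 + 1
6 = 6*1 + 0
Since gcd(1732, 54031) = 1, back-substitute to write 1 as a combination:
1 = 37 − 6·6
1 = −6·339 + 55·37
1 = 55·1732 − 281·339
1 = −281·54031 + 8766·1732
So 1732·8766 ≡ 1 (mod 54031).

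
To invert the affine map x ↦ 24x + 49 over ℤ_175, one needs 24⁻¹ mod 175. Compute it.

gcd(175, 24) by repeated division:
175 = 7*24 + 7
24 = 3*7 + 3
7 = 2*3 + 1
3 = 3*1 + 0
The gcd is 1. Working backward:
1 = 7 − 2·3
1 = −2·24 + 7·7
1 = 7·175 − 51·24
So 24·(-51) ≡ 1 (mod 175), and -51 ≡ 124 (mod 175).

124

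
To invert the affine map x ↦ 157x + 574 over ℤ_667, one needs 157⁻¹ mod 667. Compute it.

gcd(667, 157) by repeated division:
667 = 4×157 + 39
157 = 4×39 + 1
39 = 39×1 + 0
The gcd is 1. Working backward:
1 = 157 − 4·39
1 = −4·667 + 17·157
So 157·17 ≡ 1 (mod 667).

17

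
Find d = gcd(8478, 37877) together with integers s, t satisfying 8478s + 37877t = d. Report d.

1

Euclidean algorithm:
37877 = 4·8478 + 3965
8478 = 2·3965 + 548
3965 = 7·548 + 129
548 = 4·129 + 32
129 = 4·32 + 1
32 = 32·1 + 0
gcd(8478, 37877) = 1.
Express as a combination:
1 = 129 − 4·32
1 = −4·548 + 17·129
1 = 17·3965 − 123·548
1 = −123·8478 + 263·3965
1 = 263·37877 − 1175·8478
So 1 = (263)·37877 + (-1175)·8478.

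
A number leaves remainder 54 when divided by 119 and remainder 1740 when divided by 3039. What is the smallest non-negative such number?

68598

Write x = 54 + 119·k. Then 119·k ≡ 1740 − 54 ≡ 1686 (mod 3039).
Need 119⁻¹ mod 3039. Extended Euclid on (3039, 119):
3039 = 25*119 + 64
119 = 1*64 + 55
64 = 1*55 + 9
55 = 6*9 + 1
9 = 9*1 + 0
Back-substitute:
1 = 55 − 6·9
1 = −6·64 + 7·55
1 = 7·119 − 13·64
1 = −13·3039 + 332·119
119⁻¹ ≡ 332 (mod 3039), so k ≡ 332·1686 ≡ 576 (mod 3039).
x = 54 + 119·576 = 68598.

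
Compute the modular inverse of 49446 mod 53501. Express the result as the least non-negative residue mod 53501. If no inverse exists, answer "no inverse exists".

gcd(53501, 49446) by repeated division:
53501 = 1·49446 + 4055
49446 = 12·4055 + 786
4055 = 5·786 + 125
786 = 6·125 + 36
125 = 3·36 + 17
36 = 2·17 + 2
17 = 8·2 + 1
2 = 2·1 + 0
Since gcd(49446, 53501) = 1, back-substitute to write 1 as a combination:
1 = 17 − 8·2
1 = −8·36 + 17·17
1 = 17·125 − 59·36
1 = −59·786 + 371·125
1 = 371·4055 − 1914·786
1 = −1914·49446 + 23339·4055
1 = 23339·53501 − 25253·49446
Hence 49446⁻¹ ≡ -25253 ≡ 28248 (mod 53501).

28248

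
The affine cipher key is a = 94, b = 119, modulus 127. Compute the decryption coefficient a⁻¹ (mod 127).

Apply the Euclidean algorithm to 127 and 94:
127 = 1×94 + 33
94 = 2×33 + 28
33 = 1×28 + 5
28 = 5×5 + 3
5 = 1×3 + 2
3 = 1×2 + 1
2 = 2×1 + 0
gcd = 1, so the inverse exists. Back-substitute:
1 = 3 − 2
1 = −5 + 2·3
1 = 2·28 − 11·5
1 = −11·33 + 13·28
1 = 13·94 − 37·33
1 = −37·127 + 50·94
So 94·50 ≡ 1 (mod 127).

50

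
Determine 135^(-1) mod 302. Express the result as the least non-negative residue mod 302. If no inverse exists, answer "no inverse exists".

217

Apply the Euclidean algorithm to 302 and 135:
302 = 2×135 + 32
135 = 4×32 + 7
32 = 4×7 + 4
7 = 1×4 + 3
4 = 1×3 + 1
3 = 3×1 + 0
Since gcd(135, 302) = 1, back-substitute to write 1 as a combination:
1 = 4 − 3
1 = −7 + 2·4
1 = 2·32 − 9·7
1 = −9·135 + 38·32
1 = 38·302 − 85·135
Hence 135⁻¹ ≡ -85 ≡ 217 (mod 302).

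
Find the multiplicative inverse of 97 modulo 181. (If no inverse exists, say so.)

Run Euclid on (181, 97):
181 = 1·97 + 84
97 = 1·84 + 13
84 = 6·13 + 6
13 = 2·6 + 1
6 = 6·1 + 0
Since gcd(97, 181) = 1, back-substitute to write 1 as a combination:
1 = 13 − 2·6
1 = −2·84 + 13·13
1 = 13·97 − 15·84
1 = −15·181 + 28·97
So 97·28 ≡ 1 (mod 181).

28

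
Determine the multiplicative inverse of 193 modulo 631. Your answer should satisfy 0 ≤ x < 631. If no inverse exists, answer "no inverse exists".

Run Euclid on (631, 193):
631 = 3*193 + 52
193 = 3*52 + 37
52 = 1*37 + 15
37 = 2*15 + 7
15 = 2*7 + 1
7 = 7*1 + 0
Since gcd(193, 631) = 1, back-substitute to write 1 as a combination:
1 = 15 − 2·7
1 = −2·37 + 5·15
1 = 5·52 − 7·37
1 = −7·193 + 26·52
1 = 26·631 − 85·193
Hence 193⁻¹ ≡ -85 ≡ 546 (mod 631).

546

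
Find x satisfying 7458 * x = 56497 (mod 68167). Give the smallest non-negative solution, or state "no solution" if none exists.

no solution

gcd(7458, 68167):
68167 = 9×7458 + 1045
7458 = 7×1045 + 143
1045 = 7×143 + 44
143 = 3×44 + 11
44 = 4×11 + 0
gcd = 11, but 11 ∤ 56497, so the congruence has no solution.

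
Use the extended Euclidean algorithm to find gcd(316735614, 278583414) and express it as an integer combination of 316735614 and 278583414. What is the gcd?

Repeated division:
316735614 = 1·278583414 + 38152200
278583414 = 7·38152200 + 11518014
38152200 = 3·11518014 + 3598158
11518014 = 3·3598158 + 723540
3598158 = 4·723540 + 703998
723540 = 1·703998 + 19542
703998 = 36·19542 + 486
19542 = 40·486 + 102
486 = 4·102 + 78
102 = 1·78 + 24
78 = 3·24 + 6
24 = 4·6 + 0
gcd(316735614, 278583414) = 6.
Express as a combination:
6 = 78 − 3·24
6 = −3·102 + 4·78
6 = 4·486 − 19·102
6 = −19·19542 + 764·486
6 = 764·703998 − 27523·19542
6 = −27523·723540 + 28287·703998
6 = 28287·3598158 − 140671·723540
6 = −140671·11518014 + 450300·3598158
6 = 450300·38152200 − 1491571·11518014
6 = −1491571·278583414 + 10891297·38152200
6 = 10891297·316735614 − 12382868·278583414
So 6 = (10891297)·316735614 + (-12382868)·278583414.

6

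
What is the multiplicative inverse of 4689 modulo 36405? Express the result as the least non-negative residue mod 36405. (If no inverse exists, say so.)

Compute gcd(4689, 36405):
36405 = 7*4689 + 3582
4689 = 1*3582 + 1107
3582 = 3*1107 + 261
1107 = 4*261 + 63
261 = 4*63 + 9
63 = 7*9 + 0
gcd(4689, 36405) = 9 ≠ 1, so 4689 has no multiplicative inverse modulo 36405.

no inverse exists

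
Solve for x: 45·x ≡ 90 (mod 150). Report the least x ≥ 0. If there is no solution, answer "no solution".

2

First find gcd(45, 150):
150 = 3*45 + 15
45 = 3*15 + 0
gcd = 15 and 15 | 90, so solutions exist. Divide through by 15: 3x ≡ 6 (mod 10).
Now find 3⁻¹ mod 10:
10 = 3×3 + 1
3 = 3×1 + 0
Back-substitute:
1 = 10 − 3·3
So 3·(-3) ≡ 1 (mod 10), i.e. 3⁻¹ ≡ 7.
Then x ≡ 7·6 ≡ 2 (mod 10); the smallest non-negative solution is x = 2.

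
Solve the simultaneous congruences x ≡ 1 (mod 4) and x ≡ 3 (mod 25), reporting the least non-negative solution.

53

Write x = 1 + 4·k. Then 4·k ≡ 3 − 1 ≡ 2 (mod 25).
Need 4⁻¹ mod 25. Extended Euclid on (25, 4):
25 = 6·4 + 1
4 = 4·1 + 0
Back-substitute:
1 = 25 − 6·4
4⁻¹ ≡ 19 (mod 25), so k ≡ 19·2 ≡ 13 (mod 25).
x = 1 + 4·13 = 53.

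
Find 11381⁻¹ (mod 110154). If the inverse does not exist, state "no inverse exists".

23471

gcd(110154, 11381) by repeated division:
110154 = 9*11381 + 7725
11381 = 1*7725 + 3656
7725 = 2*3656 + 413
3656 = 8*413 + 352
413 = 1*352 + 61
352 = 5*61 + 47
61 = 1*47 + 14
47 = 3*14 + 5
14 = 2*5 + 4
5 = 1*4 + 1
4 = 4*1 + 0
gcd = 1, so the inverse exists. Back-substitute:
1 = 5 − 4
1 = −14 + 3·5
1 = 3·47 − 10·14
1 = −10·61 + 13·47
1 = 13·352 − 75·61
1 = −75·413 + 88·352
1 = 88·3656 − 779·413
1 = −779·7725 + 1646·3656
1 = 1646·11381 − 2425·7725
1 = −2425·110154 + 23471·11381
So 11381·23471 ≡ 1 (mod 110154).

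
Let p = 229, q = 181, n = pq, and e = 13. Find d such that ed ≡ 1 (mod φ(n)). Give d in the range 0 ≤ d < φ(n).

φ(n) = (p−1)(q−1) = 228·180 = 41040.
Need d with 13·d ≡ 1 (mod 41040). Apply the extended Euclidean algorithm:
41040 = 3156×13 + 12
13 = 1×12 + 1
12 = 12×1 + 0
Back-substitute:
1 = 13 − 12
1 = −41040 + 3157·13
So 13·3157 ≡ 1 (mod 41040), hence d = 3157.

3157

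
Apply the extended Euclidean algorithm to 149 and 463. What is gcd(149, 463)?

Repeated division:
463 = 3·149 + 16
149 = 9·16 + 5
16 = 3·5 + 1
5 = 5·1 + 0
gcd(149, 463) = 1.
Express as a combination:
1 = 16 − 3·5
1 = −3·149 + 28·16
1 = 28·463 − 87·149
So 1 = (28)·463 + (-87)·149.

1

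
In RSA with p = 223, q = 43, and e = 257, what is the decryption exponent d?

φ(n) = (p−1)(q−1) = 222·42 = 9324.
Need d with 257·d ≡ 1 (mod 9324). Apply the extended Euclidean algorithm:
9324 = 36*257 + 72
257 = 3*72 + 41
72 = 1*41 + 31
41 = 1*31 + 10
31 = 3*10 + 1
10 = 10*1 + 0
Back-substitute:
1 = 31 − 3·10
1 = −3·41 + 4·31
1 = 4·72 − 7·41
1 = −7·257 + 25·72
1 = 25·9324 − 907·257
So 257·(-907) ≡ 1 (mod 9324), hence d ≡ -907 ≡ 8417 (mod 9324).

8417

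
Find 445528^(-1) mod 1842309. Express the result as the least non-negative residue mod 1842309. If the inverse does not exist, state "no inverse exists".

gcd(1842309, 445528) by repeated division:
1842309 = 4*445528 + 60197
445528 = 7*60197 + 24149
60197 = 2*24149 + 11899
24149 = 2*11899 + 351
11899 = 33*351 + 316
351 = 1*316 + 35
316 = 9*35 + 1
35 = 35*1 + 0
The gcd is 1. Working backward:
1 = 316 − 9·35
1 = −9·351 + 10·316
1 = 10·11899 − 339·351
1 = −339·24149 + 688·11899
1 = 688·60197 − 1715·24149
1 = −1715·445528 + 12693·60197
1 = 12693·1842309 − 52487·445528
So 445528·(-52487) ≡ 1 (mod 1842309), and -52487 ≡ 1789822 (mod 1842309).

1789822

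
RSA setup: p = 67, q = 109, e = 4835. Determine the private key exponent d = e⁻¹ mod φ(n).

4523

φ(n) = (p−1)(q−1) = 66·108 = 7128.
Need d with 4835·d ≡ 1 (mod 7128). Apply the extended Euclidean algorithm:
7128 = 1·4835 + 2293
4835 = 2·2293 + 249
2293 = 9·249 + 52
249 = 4·52 + 41
52 = 1·41 + 11
41 = 3·11 + 8
11 = 1·8 + 3
8 = 2·3 + 2
3 = 1·2 + 1
2 = 2·1 + 0
Back-substitute:
1 = 3 − 2
1 = −8 + 3·3
1 = 3·11 − 4·8
1 = −4·41 + 15·11
1 = 15·52 − 19·41
1 = −19·249 + 91·52
1 = 91·2293 − 838·249
1 = −838·4835 + 1767·2293
1 = 1767·7128 − 2605·4835
So 4835·(-2605) ≡ 1 (mod 7128), hence d ≡ -2605 ≡ 4523 (mod 7128).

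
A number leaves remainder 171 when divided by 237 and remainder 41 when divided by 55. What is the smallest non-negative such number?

Write x = 171 + 237·k. Then 237·k ≡ 41 − 171 ≡ 35 (mod 55).
Need 237⁻¹ mod 55. Extended Euclid on (55, 17):
55 = 3*17 + 4
17 = 4*4 + 1
4 = 4*1 + 0
Back-substitute:
1 = 17 − 4·4
1 = −4·55 + 13·17
237⁻¹ ≡ 13 (mod 55), so k ≡ 13·35 ≡ 15 (mod 55).
x = 171 + 237·15 = 3726.

3726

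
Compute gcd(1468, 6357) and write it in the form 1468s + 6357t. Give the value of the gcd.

1

Apply Euclid's algorithm to 6357 and 1468:
6357 = 4×1468 + 485
1468 = 3×485 + 13
485 = 37×13 + 4
13 = 3×4 + 1
4 = 4×1 + 0
gcd(1468, 6357) = 1.
Working backward:
1 = 13 − 3·4
1 = −3·485 + 112·13
1 = 112·1468 − 339·485
1 = −339·6357 + 1468·1468
So 1 = (-339)·6357 + (1468)·1468.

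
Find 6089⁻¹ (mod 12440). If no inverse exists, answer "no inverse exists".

gcd(12440, 6089) by repeated division:
12440 = 2·6089 + 262
6089 = 23·262 + 63
262 = 4·63 + 10
63 = 6·10 + 3
10 = 3·3 + 1
3 = 3·1 + 0
gcd = 1, so the inverse exists. Back-substitute:
1 = 10 − 3·3
1 = −3·63 + 19·10
1 = 19·262 − 79·63
1 = −79·6089 + 1836·262
1 = 1836·12440 − 3751·6089
So 6089·(-3751) ≡ 1 (mod 12440), and -3751 ≡ 8689 (mod 12440).

8689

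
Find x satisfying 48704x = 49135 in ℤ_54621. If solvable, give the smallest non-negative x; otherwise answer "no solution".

First find gcd(48704, 54621):
54621 = 1×48704 + 5917
48704 = 8×5917 + 1368
5917 = 4×1368 + 445
1368 = 3×445 + 33
445 = 13×33 + 16
33 = 2×16 + 1
16 = 16×1 + 0
gcd = 1, so a unique solution mod 54621 exists.
Back-substitute for the Bézout coefficients:
1 = 33 − 2·16
1 = −2·445 + 27·33
1 = 27·1368 − 83·445
1 = −83·5917 + 359·1368
1 = 359·48704 − 2955·5917
1 = −2955·54621 + 3314·48704
So 48704·(3314) ≡ 1 (mod 54621), giving 48704⁻¹ ≡ 3314.
x ≡ 48704⁻¹·49135 ≡ 3314·49135 ≡ 8189 (mod 54621).

8189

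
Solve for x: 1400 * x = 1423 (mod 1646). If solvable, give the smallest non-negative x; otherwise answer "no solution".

gcd(1400, 1646):
1646 = 1×1400 + 246
1400 = 5×246 + 170
246 = 1×170 + 76
170 = 2×76 + 18
76 = 4×18 + 4
18 = 4×4 + 2
4 = 2×2 + 0
gcd = 2, but 2 ∤ 1423, so the congruence has no solution.

no solution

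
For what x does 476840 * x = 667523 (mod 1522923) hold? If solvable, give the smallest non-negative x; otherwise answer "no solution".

First find gcd(476840, 1522923):
1522923 = 3×476840 + 92403
476840 = 5×92403 + 14825
92403 = 6×14825 + 3453
14825 = 4×3453 + 1013
3453 = 3×1013 + 414
1013 = 2×414 + 185
414 = 2×185 + 44
185 = 4×44 + 9
44 = 4×9 + 8
9 = 1×8 + 1
8 = 8×1 + 0
gcd = 1, so a unique solution mod 1522923 exists.
Back-substitute for the Bézout coefficients:
1 = 9 − 8
1 = −44 + 5·9
1 = 5·185 − 21·44
1 = −21·414 + 47·185
1 = 47·1013 − 115·414
1 = −115·3453 + 392·1013
1 = 392·14825 − 1683·3453
1 = −1683·92403 + 10490·14825
1 = 10490·476840 − 54133·92403
1 = −54133·1522923 + 172889·476840
So 476840·(172889) ≡ 1 (mod 1522923), giving 476840⁻¹ ≡ 172889.
x ≡ 476840⁻¹·667523 ≡ 172889·667523 ≡ 279007 (mod 1522923).

279007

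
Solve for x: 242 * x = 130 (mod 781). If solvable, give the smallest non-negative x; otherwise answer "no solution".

gcd(242, 781):
781 = 3·242 + 55
242 = 4·55 + 22
55 = 2·22 + 11
22 = 2·11 + 0
gcd = 11, but 11 ∤ 130, so the congruence has no solution.

no solution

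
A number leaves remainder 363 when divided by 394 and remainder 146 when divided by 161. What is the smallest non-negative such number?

Write x = 363 + 394·k. Then 394·k ≡ 146 − 363 ≡ 105 (mod 161).
Need 394⁻¹ mod 161. Extended Euclid on (161, 72):
161 = 2*72 + 17
72 = 4*17 + 4
17 = 4*4 + 1
4 = 4*1 + 0
Back-substitute:
1 = 17 − 4·4
1 = −4·72 + 17·17
1 = 17·161 − 38·72
394⁻¹ ≡ 123 (mod 161), so k ≡ 123·105 ≡ 35 (mod 161).
x = 363 + 394·35 = 14153.

14153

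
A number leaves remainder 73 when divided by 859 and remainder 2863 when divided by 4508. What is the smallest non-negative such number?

3870727

Write x = 73 + 859·k. Then 859·k ≡ 2863 − 73 ≡ 2790 (mod 4508).
Need 859⁻¹ mod 4508. Extended Euclid on (4508, 859):
4508 = 5×859 + 213
859 = 4×213 + 7
213 = 30×7 + 3
7 = 2×3 + 1
3 = 3×1 + 0
Back-substitute:
1 = 7 − 2·3
1 = −2·213 + 61·7
1 = 61·859 − 246·213
1 = −246·4508 + 1291·859
859⁻¹ ≡ 1291 (mod 4508), so k ≡ 1291·2790 ≡ 4506 (mod 4508).
x = 73 + 859·4506 = 3870727.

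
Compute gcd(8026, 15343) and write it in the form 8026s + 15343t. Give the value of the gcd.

1

Apply Euclid's algorithm to 15343 and 8026:
15343 = 1*8026 + 7317
8026 = 1*7317 + 709
7317 = 10*709 + 227
709 = 3*227 + 28
227 = 8*28 + 3
28 = 9*3 + 1
3 = 3*1 + 0
gcd(8026, 15343) = 1.
Express as a combination:
1 = 28 − 9·3
1 = −9·227 + 73·28
1 = 73·709 − 228·227
1 = −228·7317 + 2353·709
1 = 2353·8026 − 2581·7317
1 = −2581·15343 + 4934·8026
So 1 = (-2581)·15343 + (4934)·8026.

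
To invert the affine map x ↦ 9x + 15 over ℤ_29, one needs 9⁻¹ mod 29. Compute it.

13

Apply the Euclidean algorithm to 29 and 9:
29 = 3*9 + 2
9 = 4*2 + 1
2 = 2*1 + 0
gcd = 1, so the inverse exists. Back-substitute:
1 = 9 − 4·2
1 = −4·29 + 13·9
So 9·13 ≡ 1 (mod 29).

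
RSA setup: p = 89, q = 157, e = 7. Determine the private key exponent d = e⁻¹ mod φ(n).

φ(n) = (p−1)(q−1) = 88·156 = 13728.
Need d with 7·d ≡ 1 (mod 13728). Apply the extended Euclidean algorithm:
13728 = 1961*7 + 1
7 = 7*1 + 0
Back-substitute:
1 = 13728 − 1961·7
So 7·(-1961) ≡ 1 (mod 13728), hence d ≡ -1961 ≡ 11767 (mod 13728).

11767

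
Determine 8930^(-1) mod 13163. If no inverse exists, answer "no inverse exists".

Apply the Euclidean algorithm to 13163 and 8930:
13163 = 1*8930 + 4233
8930 = 2*4233 + 464
4233 = 9*464 + 57
464 = 8*57 + 8
57 = 7*8 + 1
8 = 8*1 + 0
Since gcd(8930, 13163) = 1, back-substitute to write 1 as a combination:
1 = 57 − 7·8
1 = −7·464 + 57·57
1 = 57·4233 − 520·464
1 = −520·8930 + 1097·4233
1 = 1097·13163 − 1617·8930
So 8930·(-1617) ≡ 1 (mod 13163), and -1617 ≡ 11546 (mod 13163).

11546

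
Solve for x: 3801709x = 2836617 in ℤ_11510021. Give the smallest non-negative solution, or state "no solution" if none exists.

First find gcd(3801709, 11510021):
11510021 = 3*3801709 + 104894
3801709 = 36*104894 + 25525
104894 = 4*25525 + 2794
25525 = 9*2794 + 379
2794 = 7*379 + 141
379 = 2*141 + 97
141 = 1*97 + 44
97 = 2*44 + 9
44 = 4*9 + 8
9 = 1*8 + 1
8 = 8*1 + 0
gcd = 1, so a unique solution mod 11510021 exists.
Back-substitute for the Bézout coefficients:
1 = 9 − 8
1 = −44 + 5·9
1 = 5·97 − 11·44
1 = −11·141 + 16·97
1 = 16·379 − 43·141
1 = −43·2794 + 317·379
1 = 317·25525 − 2896·2794
1 = −2896·104894 + 11901·25525
1 = 11901·3801709 − 431332·104894
1 = −431332·11510021 + 1305897·3801709
So 3801709·(1305897) ≡ 1 (mod 11510021), giving 3801709⁻¹ ≡ 1305897.
x ≡ 3801709⁻¹·2836617 ≡ 1305897·2836617 ≡ 2021914 (mod 11510021).

2021914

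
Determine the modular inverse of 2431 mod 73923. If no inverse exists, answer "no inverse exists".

17941

Extended Euclidean algorithm:
73923 = 30×2431 + 993
2431 = 2×993 + 445
993 = 2×445 + 103
445 = 4×103 + 33
103 = 3×33 + 4
33 = 8×4 + 1
4 = 4×1 + 0
gcd = 1, so the inverse exists. Back-substitute:
1 = 33 − 8·4
1 = −8·103 + 25·33
1 = 25·445 − 108·103
1 = −108·993 + 241·445
1 = 241·2431 − 590·993
1 = −590·73923 + 17941·2431
So 2431·17941 ≡ 1 (mod 73923).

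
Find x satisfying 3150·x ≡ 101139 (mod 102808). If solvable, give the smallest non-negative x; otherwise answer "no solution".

no solution

gcd(3150, 102808):
102808 = 32·3150 + 2008
3150 = 1·2008 + 1142
2008 = 1·1142 + 866
1142 = 1·866 + 276
866 = 3·276 + 38
276 = 7·38 + 10
38 = 3·10 + 8
10 = 1·8 + 2
8 = 4·2 + 0
gcd = 2, but 2 ∤ 101139, so the congruence has no solution.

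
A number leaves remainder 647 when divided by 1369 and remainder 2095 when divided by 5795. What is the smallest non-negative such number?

448310

Write x = 647 + 1369·k. Then 1369·k ≡ 2095 − 647 ≡ 1448 (mod 5795).
Need 1369⁻¹ mod 5795. Extended Euclid on (5795, 1369):
5795 = 4*1369 + 319
1369 = 4*319 + 93
319 = 3*93 + 40
93 = 2*40 + 13
40 = 3*13 + 1
13 = 13*1 + 0
Back-substitute:
1 = 40 − 3·13
1 = −3·93 + 7·40
1 = 7·319 − 24·93
1 = −24·1369 + 103·319
1 = 103·5795 − 436·1369
1369⁻¹ ≡ 5359 (mod 5795), so k ≡ 5359·1448 ≡ 327 (mod 5795).
x = 647 + 1369·327 = 448310.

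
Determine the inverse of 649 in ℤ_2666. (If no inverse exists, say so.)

2247

Apply the Euclidean algorithm to 2666 and 649:
2666 = 4·649 + 70
649 = 9·70 + 19
70 = 3·19 + 13
19 = 1·13 + 6
13 = 2·6 + 1
6 = 6·1 + 0
Since gcd(649, 2666) = 1, back-substitute to write 1 as a combination:
1 = 13 − 2·6
1 = −2·19 + 3·13
1 = 3·70 − 11·19
1 = −11·649 + 102·70
1 = 102·2666 − 419·649
Thus 649·(-419) ≡ 1 (mod 2666); reducing, -419 mod 2666 = 2247.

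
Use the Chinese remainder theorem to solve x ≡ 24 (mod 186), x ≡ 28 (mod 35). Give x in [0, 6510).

Write x = 24 + 186·k. Then 186·k ≡ 28 − 24 ≡ 4 (mod 35).
Need 186⁻¹ mod 35. Extended Euclid on (35, 11):
35 = 3·11 + 2
11 = 5·2 + 1
2 = 2·1 + 0
Back-substitute:
1 = 11 − 5·2
1 = −5·35 + 16·11
186⁻¹ ≡ 16 (mod 35), so k ≡ 16·4 ≡ 29 (mod 35).
x = 24 + 186·29 = 5418.

5418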